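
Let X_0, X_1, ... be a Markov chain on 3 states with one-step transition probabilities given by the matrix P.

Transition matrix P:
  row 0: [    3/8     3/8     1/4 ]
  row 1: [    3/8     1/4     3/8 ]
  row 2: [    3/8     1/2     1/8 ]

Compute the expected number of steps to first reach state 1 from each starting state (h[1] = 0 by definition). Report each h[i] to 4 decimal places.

h = [2.4828, 0.0000, 2.2069]

First-step conditioning: h[1] = 0; for i ≠ 1, h[i] = 1 + Σ_k P[i][k]·h[k].
  h[0] = 1 + 3/8·h[0] + 1/4·h[2]
  h[2] = 1 + 3/8·h[0] + 1/8·h[2]
Solving the 2×2 linear system over states ≠ 1 gives exactly h = [72/29, 0, 64/29] (h[1] = 0 is the target).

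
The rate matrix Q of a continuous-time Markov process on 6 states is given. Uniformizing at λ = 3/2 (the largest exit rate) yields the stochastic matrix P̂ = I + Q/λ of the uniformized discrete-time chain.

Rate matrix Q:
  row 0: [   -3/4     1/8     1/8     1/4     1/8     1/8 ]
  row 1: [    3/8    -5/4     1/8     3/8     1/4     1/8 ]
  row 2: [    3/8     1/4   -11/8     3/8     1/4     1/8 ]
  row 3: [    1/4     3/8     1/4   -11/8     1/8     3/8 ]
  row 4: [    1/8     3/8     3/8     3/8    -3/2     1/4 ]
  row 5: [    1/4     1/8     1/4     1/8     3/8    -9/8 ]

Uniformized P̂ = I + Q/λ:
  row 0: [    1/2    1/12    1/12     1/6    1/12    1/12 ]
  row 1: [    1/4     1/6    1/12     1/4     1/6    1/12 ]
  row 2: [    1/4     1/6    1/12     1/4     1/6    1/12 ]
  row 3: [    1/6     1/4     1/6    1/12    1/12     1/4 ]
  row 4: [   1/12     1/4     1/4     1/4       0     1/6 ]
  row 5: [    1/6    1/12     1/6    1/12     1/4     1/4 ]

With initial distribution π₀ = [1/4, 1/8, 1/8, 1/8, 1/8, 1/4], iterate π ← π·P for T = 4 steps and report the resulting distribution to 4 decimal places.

π = [0.2702, 0.1566, 0.1305, 0.1740, 0.1216, 0.1471]

t=0: π = [0.2500, 0.1250, 0.1250, 0.1250, 0.1250, 0.2500]
t=1: π = [0.2604, 0.1458, 0.1354, 0.1667, 0.1354, 0.1563]
t=2: π = [0.2656, 0.1571, 0.1328, 0.1745, 0.1215, 0.1484]
t=3: π = [0.2692, 0.1568, 0.1305, 0.1740, 0.1221, 0.1473]
t=4: π = [0.2702, 0.1566, 0.1305, 0.1740, 0.1216, 0.1471]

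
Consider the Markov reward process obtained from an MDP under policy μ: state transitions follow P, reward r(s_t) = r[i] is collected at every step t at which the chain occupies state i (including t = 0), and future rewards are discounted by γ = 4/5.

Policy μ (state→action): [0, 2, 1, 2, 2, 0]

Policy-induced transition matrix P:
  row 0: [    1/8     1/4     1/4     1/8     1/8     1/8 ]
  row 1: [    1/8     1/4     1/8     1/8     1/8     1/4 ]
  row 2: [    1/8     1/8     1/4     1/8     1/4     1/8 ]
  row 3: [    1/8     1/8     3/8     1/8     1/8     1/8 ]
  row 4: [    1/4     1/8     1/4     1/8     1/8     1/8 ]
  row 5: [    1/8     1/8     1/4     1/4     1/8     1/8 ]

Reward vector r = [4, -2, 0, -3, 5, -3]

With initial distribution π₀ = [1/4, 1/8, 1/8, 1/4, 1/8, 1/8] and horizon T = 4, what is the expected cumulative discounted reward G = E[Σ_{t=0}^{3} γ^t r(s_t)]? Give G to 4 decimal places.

G = 0.5031

t=0: π = [0.2500, 0.1250, 0.1250, 0.2500, 0.1250, 0.1250], E[r] = 0.2500, γ^t·E[r] = 0.250000, running G = 0.250000
t=1: π = [0.1406, 0.1719, 0.2656, 0.1406, 0.1406, 0.1406], E[r] = 0.0781, γ^t·E[r] = 0.062500, running G = 0.312500
t=2: π = [0.1426, 0.1641, 0.2461, 0.1426, 0.1582, 0.1465], E[r] = 0.1660, γ^t·E[r] = 0.106250, running G = 0.418750
t=3: π = [0.1448, 0.1633, 0.2473, 0.1433, 0.1558, 0.1455], E[r] = 0.1648, γ^t·E[r] = 0.084375, running G = 0.503125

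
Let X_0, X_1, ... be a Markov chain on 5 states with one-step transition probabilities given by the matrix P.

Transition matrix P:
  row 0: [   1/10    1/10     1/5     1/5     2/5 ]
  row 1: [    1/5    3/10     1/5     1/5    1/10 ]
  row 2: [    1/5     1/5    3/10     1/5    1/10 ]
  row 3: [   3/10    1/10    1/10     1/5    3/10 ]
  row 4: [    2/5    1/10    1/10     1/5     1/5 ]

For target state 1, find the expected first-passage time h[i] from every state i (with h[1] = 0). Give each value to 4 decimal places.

First-step conditioning: h[1] = 0; for i ≠ 1, h[i] = 1 + Σ_k P[i][k]·h[k].
  h[0] = 1 + 1/10·h[0] + 1/5·h[2] + 1/5·h[3] + 2/5·h[4]
  h[2] = 1 + 1/5·h[0] + 3/10·h[2] + 1/5·h[3] + 1/10·h[4]
  h[3] = 1 + 3/10·h[0] + 1/10·h[2] + 1/5·h[3] + 3/10·h[4]
  h[4] = 1 + 2/5·h[0] + 1/10·h[2] + 1/5·h[3] + 1/5·h[4]
Solving the 4×4 linear system over states ≠ 1 gives exactly h = [2625/307, 0, 2325/307, 5305/614, 2650/307] (h[1] = 0 is the target).

h = [8.5505, 0.0000, 7.5733, 8.6401, 8.6319]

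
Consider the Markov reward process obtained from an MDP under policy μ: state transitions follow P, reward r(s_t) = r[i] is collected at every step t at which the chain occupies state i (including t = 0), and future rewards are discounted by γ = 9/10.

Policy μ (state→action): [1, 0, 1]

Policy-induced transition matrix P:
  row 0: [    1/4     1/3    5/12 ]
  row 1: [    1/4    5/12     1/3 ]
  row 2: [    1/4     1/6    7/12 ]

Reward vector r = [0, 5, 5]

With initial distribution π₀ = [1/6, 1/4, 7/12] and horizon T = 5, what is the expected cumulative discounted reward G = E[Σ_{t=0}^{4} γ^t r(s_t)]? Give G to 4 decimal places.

t=0: π = [0.1667, 0.2500, 0.5833], E[r] = 4.1667, γ^t·E[r] = 4.166667, running G = 4.166667
t=1: π = [0.2500, 0.2569, 0.4931], E[r] = 3.7500, γ^t·E[r] = 3.375000, running G = 7.541667
t=2: π = [0.2500, 0.2726, 0.4774], E[r] = 3.7500, γ^t·E[r] = 3.037500, running G = 10.579167
t=3: π = [0.2500, 0.2765, 0.4735], E[r] = 3.7500, γ^t·E[r] = 2.733750, running G = 13.312917
t=4: π = [0.2500, 0.2775, 0.4725], E[r] = 3.7500, γ^t·E[r] = 2.460375, running G = 15.773292

G = 15.7733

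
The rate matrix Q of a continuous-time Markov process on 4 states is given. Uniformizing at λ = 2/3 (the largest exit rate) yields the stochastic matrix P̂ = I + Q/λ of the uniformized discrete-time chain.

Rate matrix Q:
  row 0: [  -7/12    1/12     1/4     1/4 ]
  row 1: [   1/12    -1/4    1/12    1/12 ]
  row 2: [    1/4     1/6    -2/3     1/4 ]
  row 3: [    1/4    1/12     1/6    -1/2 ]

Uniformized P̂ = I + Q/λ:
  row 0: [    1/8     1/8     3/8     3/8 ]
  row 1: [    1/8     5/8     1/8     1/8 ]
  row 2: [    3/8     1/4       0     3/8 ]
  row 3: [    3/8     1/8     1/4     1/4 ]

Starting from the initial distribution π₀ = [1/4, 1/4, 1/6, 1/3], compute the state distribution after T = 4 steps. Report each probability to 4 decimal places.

t=0: π = [0.2500, 0.2500, 0.1667, 0.3333]
t=1: π = [0.2500, 0.2708, 0.2083, 0.2708]
t=2: π = [0.2448, 0.2865, 0.1953, 0.2734]
t=3: π = [0.2422, 0.2926, 0.1960, 0.2692]
t=4: π = [0.2413, 0.2958, 0.1947, 0.2682]

π = [0.2413, 0.2958, 0.1947, 0.2682]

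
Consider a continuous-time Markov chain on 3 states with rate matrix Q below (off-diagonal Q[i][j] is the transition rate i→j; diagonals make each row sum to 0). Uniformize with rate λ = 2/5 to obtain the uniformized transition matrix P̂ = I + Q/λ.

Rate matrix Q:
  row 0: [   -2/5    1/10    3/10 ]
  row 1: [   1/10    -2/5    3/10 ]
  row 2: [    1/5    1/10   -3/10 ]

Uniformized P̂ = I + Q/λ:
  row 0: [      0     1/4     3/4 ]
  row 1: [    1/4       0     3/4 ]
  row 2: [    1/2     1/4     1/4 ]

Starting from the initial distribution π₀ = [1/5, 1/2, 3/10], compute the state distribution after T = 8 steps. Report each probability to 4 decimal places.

π = [0.3008, 0.2000, 0.4992]

t=0: π = [0.2000, 0.5000, 0.3000]
t=1: π = [0.2750, 0.1250, 0.6000]
t=2: π = [0.3313, 0.2188, 0.4500]
t=3: π = [0.2797, 0.1953, 0.5250]
t=4: π = [0.3113, 0.2012, 0.4875]
t=5: π = [0.2940, 0.1997, 0.5063]
t=6: π = [0.3031, 0.2001, 0.4969]
t=7: π = [0.2985, 0.2000, 0.5016]
t=8: π = [0.3008, 0.2000, 0.4992]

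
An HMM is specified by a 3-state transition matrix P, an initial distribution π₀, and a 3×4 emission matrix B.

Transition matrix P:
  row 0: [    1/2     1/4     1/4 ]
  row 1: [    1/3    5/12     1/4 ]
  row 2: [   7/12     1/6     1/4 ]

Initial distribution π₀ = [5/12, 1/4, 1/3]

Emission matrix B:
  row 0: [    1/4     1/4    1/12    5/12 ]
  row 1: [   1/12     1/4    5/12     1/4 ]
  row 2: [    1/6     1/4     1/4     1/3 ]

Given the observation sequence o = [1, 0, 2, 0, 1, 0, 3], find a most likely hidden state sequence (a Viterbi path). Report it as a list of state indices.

path = [0, 0, 2, 0, 0, 0, 0]

t=0: δ = [1.042e-01, 6.250e-02, 8.333e-02]  (obs o_0=1)
t=1: δ = [1.302e-02, 2.170e-03, 4.340e-03]  ψ = [0, 0, 0]  (obs o_1=0)
t=2: δ = [5.425e-04, 1.356e-03, 8.138e-04]  ψ = [0, 0, 0]  (obs o_2=2)
t=3: δ = [1.187e-04, 4.710e-05, 5.651e-05]  ψ = [2, 1, 1]  (obs o_3=0)
t=4: δ = [1.483e-05, 7.417e-06, 7.417e-06]  ψ = [0, 0, 0]  (obs o_4=1)
t=5: δ = [1.854e-06, 3.091e-07, 6.181e-07]  ψ = [0, 0, 0]  (obs o_5=0)
t=6: δ = [3.863e-07, 1.159e-07, 1.545e-07]  ψ = [0, 0, 0]  (obs o_6=3)
backtrack: best end state = 0; path = [0, 0, 2, 0, 0, 0, 0]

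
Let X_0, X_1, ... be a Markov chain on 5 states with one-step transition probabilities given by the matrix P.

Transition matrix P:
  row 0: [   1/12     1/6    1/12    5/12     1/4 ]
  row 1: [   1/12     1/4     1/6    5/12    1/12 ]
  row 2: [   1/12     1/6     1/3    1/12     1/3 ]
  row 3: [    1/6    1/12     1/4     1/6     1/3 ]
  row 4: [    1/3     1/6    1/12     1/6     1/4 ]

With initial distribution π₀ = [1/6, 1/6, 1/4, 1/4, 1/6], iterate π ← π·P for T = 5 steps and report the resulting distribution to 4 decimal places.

π = [0.1672, 0.1606, 0.1809, 0.2335, 0.2578]

t=0: π = [0.1667, 0.1667, 0.2500, 0.2500, 0.1667]
t=1: π = [0.1458, 0.1597, 0.2014, 0.2292, 0.2639]
t=2: π = [0.1684, 0.1609, 0.1852, 0.2263, 0.2593]
t=3: π = [0.1670, 0.1612, 0.1807, 0.2336, 0.2575]
t=4: π = [0.1672, 0.1606, 0.1809, 0.2337, 0.2577]
t=5: π = [0.1672, 0.1606, 0.1809, 0.2335, 0.2578]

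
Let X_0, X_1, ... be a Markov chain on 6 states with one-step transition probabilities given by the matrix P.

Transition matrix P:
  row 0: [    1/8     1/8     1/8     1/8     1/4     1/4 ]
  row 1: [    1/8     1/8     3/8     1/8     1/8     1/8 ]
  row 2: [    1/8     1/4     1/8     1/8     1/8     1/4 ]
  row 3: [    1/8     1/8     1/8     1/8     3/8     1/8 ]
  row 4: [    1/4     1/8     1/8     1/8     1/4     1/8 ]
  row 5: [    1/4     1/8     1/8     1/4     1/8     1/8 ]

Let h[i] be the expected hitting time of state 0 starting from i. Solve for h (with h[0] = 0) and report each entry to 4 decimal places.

First-step conditioning: h[0] = 0; for i ≠ 0, h[i] = 1 + Σ_k P[i][k]·h[k].
  h[1] = 1 + 1/8·h[1] + 3/8·h[2] + 1/8·h[3] + 1/8·h[4] + 1/8·h[5]
  h[2] = 1 + 1/4·h[1] + 1/8·h[2] + 1/8·h[3] + 1/8·h[4] + 1/4·h[5]
  h[3] = 1 + 1/8·h[1] + 1/8·h[2] + 1/8·h[3] + 3/8·h[4] + 1/8·h[5]
  h[4] = 1 + 1/8·h[1] + 1/8·h[2] + 1/8·h[3] + 1/4·h[4] + 1/8·h[5]
  h[5] = 1 + 1/8·h[1] + 1/8·h[2] + 1/4·h[3] + 1/8·h[4] + 1/8·h[5]
Solving the 5×5 linear system over states ≠ 0 gives exactly h = [0, 4610/769, 4552/769, 4464/769, 3968/769, 4030/769] (h[0] = 0 is the target).

h = [0.0000, 5.9948, 5.9194, 5.8049, 5.1599, 5.2406]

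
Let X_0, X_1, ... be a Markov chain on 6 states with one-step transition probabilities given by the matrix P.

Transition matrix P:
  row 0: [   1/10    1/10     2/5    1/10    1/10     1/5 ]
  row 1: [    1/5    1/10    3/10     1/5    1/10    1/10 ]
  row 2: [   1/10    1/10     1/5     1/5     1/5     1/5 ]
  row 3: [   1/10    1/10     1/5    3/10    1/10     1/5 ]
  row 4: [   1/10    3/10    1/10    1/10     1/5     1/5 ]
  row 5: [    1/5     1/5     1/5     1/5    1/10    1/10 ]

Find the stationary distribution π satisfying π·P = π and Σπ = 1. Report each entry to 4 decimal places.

π = [0.1313, 0.1441, 0.2270, 0.1925, 0.1363, 0.1687]

Balance equations π_j = Σ_i π_i·P[i][j]:
  π_0 = 1/10·π_0 + 1/5·π_1 + 1/10·π_2 + 1/10·π_3 + 1/10·π_4 + 1/5·π_5
  π_1 = 1/10·π_0 + 1/10·π_1 + 1/10·π_2 + 1/10·π_3 + 3/10·π_4 + 1/5·π_5
  π_2 = 2/5·π_0 + 3/10·π_1 + 1/5·π_2 + 1/5·π_3 + 1/10·π_4 + 1/5·π_5
  π_3 = 1/10·π_0 + 1/5·π_1 + 1/5·π_2 + 3/10·π_3 + 1/10·π_4 + 1/5·π_5
  π_4 = 1/10·π_0 + 1/10·π_1 + 1/5·π_2 + 1/10·π_3 + 1/5·π_4 + 1/10·π_5
  normalize: π_0 + π_1 + π_2 + π_3 + π_4 + π_5 = 1
Solving the linear system gives exactly π = [13227/100750, 7261/50375, 11437/50375, 19393/100750, 6868/50375, 8499/50375].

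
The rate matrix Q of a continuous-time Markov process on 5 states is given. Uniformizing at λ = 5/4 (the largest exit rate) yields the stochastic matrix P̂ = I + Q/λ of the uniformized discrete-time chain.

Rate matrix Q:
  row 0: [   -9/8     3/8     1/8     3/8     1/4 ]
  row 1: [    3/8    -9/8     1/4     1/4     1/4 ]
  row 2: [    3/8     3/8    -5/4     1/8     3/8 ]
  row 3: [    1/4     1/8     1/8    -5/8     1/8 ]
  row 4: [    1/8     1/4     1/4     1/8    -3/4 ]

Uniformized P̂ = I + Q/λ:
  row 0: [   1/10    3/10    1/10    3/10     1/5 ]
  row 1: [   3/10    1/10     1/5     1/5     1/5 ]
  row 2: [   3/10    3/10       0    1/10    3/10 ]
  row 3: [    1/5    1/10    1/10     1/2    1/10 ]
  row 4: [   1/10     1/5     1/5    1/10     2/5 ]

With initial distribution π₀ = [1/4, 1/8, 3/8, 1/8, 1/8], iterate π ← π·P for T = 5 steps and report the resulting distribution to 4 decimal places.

π = [0.1893, 0.1872, 0.1292, 0.2603, 0.2339]

t=0: π = [0.2500, 0.1250, 0.3750, 0.1250, 0.1250]
t=1: π = [0.2125, 0.2375, 0.0875, 0.2125, 0.2500]
t=2: π = [0.1863, 0.1850, 0.1400, 0.2513, 0.2375]
t=3: π = [0.1901, 0.1890, 0.1283, 0.2563, 0.2364]
t=4: π = [0.1891, 0.1873, 0.1297, 0.2594, 0.2345]
t=5: π = [0.1893, 0.1872, 0.1292, 0.2603, 0.2339]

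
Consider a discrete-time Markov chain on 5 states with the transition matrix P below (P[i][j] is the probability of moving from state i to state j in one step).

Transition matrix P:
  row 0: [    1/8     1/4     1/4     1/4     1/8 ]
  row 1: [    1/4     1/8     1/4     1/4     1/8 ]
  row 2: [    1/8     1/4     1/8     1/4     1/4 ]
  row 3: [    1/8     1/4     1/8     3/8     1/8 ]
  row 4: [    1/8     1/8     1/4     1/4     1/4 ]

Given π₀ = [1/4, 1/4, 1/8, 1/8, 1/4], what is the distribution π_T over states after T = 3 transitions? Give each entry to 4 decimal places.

t=0: π = [0.2500, 0.2500, 0.1250, 0.1250, 0.2500]
t=1: π = [0.1563, 0.1875, 0.2188, 0.2656, 0.1719]
t=2: π = [0.1484, 0.2051, 0.1895, 0.2832, 0.1738]
t=3: π = [0.1506, 0.2026, 0.1909, 0.2854, 0.1704]

π = [0.1506, 0.2026, 0.1909, 0.2854, 0.1704]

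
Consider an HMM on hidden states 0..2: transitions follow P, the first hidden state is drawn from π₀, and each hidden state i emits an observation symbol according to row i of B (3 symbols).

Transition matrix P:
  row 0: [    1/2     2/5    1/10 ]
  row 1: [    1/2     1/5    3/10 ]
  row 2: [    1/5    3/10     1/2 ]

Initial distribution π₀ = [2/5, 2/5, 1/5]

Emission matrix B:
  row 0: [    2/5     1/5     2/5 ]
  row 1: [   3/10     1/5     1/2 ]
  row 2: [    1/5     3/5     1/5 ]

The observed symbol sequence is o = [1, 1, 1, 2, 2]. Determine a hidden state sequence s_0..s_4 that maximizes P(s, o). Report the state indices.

path = [2, 2, 2, 1, 0]

t=0: δ = [8.000e-02, 8.000e-02, 1.200e-01]  (obs o_0=1)
t=1: δ = [8.000e-03, 7.200e-03, 3.600e-02]  ψ = [0, 2, 2]  (obs o_1=1)
t=2: δ = [1.440e-03, 2.160e-03, 1.080e-02]  ψ = [2, 2, 2]  (obs o_2=1)
t=3: δ = [8.640e-04, 1.620e-03, 1.080e-03]  ψ = [2, 2, 2]  (obs o_3=2)
t=4: δ = [3.240e-04, 1.728e-04, 1.080e-04]  ψ = [1, 0, 2]  (obs o_4=2)
backtrack: best end state = 0; path = [2, 2, 2, 1, 0]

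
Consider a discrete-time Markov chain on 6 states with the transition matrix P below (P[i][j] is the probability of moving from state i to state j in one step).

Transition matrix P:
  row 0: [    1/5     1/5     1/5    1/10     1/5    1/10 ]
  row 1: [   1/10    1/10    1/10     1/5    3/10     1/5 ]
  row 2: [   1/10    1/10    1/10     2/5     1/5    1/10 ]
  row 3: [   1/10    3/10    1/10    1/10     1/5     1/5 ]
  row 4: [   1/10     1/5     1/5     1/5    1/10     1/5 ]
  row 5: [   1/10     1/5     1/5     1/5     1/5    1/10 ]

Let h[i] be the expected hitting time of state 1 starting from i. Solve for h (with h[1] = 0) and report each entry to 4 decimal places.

First-step conditioning: h[1] = 0; for i ≠ 1, h[i] = 1 + Σ_k P[i][k]·h[k].
  h[0] = 1 + 1/5·h[0] + 1/5·h[2] + 1/10·h[3] + 1/5·h[4] + 1/10·h[5]
  h[2] = 1 + 1/10·h[0] + 1/10·h[2] + 2/5·h[3] + 1/5·h[4] + 1/10·h[5]
  h[3] = 1 + 1/10·h[0] + 1/10·h[2] + 1/10·h[3] + 1/5·h[4] + 1/5·h[5]
  h[4] = 1 + 1/10·h[0] + 1/5·h[2] + 1/5·h[3] + 1/10·h[4] + 1/5·h[5]
  h[5] = 1 + 1/10·h[0] + 1/5·h[2] + 1/5·h[3] + 1/5·h[4] + 1/10·h[5]
Solving the 5×5 linear system over states ≠ 1 gives exactly h = [1865/376, 0, 495/94, 1665/376, 1845/376, 1845/376] (h[1] = 0 is the target).

h = [4.9601, 0.0000, 5.2660, 4.4282, 4.9069, 4.9069]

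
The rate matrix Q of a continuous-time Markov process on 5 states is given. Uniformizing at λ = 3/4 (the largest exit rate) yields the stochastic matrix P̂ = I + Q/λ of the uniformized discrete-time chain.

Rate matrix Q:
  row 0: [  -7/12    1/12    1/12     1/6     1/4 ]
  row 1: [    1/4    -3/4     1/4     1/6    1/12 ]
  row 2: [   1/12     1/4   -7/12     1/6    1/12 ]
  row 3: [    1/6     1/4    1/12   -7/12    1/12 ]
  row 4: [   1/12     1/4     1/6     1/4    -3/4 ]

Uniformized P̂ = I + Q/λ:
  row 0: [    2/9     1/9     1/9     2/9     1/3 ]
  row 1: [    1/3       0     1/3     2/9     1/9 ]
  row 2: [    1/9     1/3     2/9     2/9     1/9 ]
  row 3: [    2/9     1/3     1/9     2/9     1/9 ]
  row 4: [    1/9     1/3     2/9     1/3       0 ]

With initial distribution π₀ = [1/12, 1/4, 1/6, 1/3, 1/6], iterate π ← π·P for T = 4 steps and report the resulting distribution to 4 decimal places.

t=0: π = [0.0833, 0.2500, 0.1667, 0.3333, 0.1667]
t=1: π = [0.2130, 0.2315, 0.2037, 0.2407, 0.1111]
t=2: π = [0.2130, 0.2088, 0.1975, 0.2346, 0.1461]
t=3: π = [0.2072, 0.2164, 0.1957, 0.2385, 0.1422]
t=4: π = [0.2087, 0.2151, 0.1967, 0.2380, 0.1414]

π = [0.2087, 0.2151, 0.1967, 0.2380, 0.1414]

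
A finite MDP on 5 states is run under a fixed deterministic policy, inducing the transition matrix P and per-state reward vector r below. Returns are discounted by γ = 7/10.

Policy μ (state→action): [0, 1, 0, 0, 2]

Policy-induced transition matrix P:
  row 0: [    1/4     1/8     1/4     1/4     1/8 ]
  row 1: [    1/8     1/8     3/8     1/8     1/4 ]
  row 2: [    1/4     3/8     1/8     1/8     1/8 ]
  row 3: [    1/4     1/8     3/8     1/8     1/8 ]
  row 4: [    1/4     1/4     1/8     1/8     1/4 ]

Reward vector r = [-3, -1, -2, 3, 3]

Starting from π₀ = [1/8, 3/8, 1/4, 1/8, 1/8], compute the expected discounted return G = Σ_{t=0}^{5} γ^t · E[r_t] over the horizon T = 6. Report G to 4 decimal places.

G = -1.2327

t=0: π = [0.1250, 0.3750, 0.2500, 0.1250, 0.1250], E[r] = -0.5000, γ^t·E[r] = -0.500000, running G = -0.500000
t=1: π = [0.2031, 0.2031, 0.2656, 0.1406, 0.1875], E[r] = -0.3594, γ^t·E[r] = -0.251563, running G = -0.751563
t=2: π = [0.2246, 0.2148, 0.2363, 0.1504, 0.1738], E[r] = -0.3887, γ^t·E[r] = -0.190449, running G = -0.942012
t=3: π = [0.2231, 0.2058, 0.2444, 0.1531, 0.1736], E[r] = -0.3840, γ^t·E[r] = -0.131723, running G = -1.073735
t=4: π = [0.2243, 0.2078, 0.2426, 0.1529, 0.1724], E[r] = -0.3899, γ^t·E[r] = -0.093613, running G = -1.167348
t=5: π = [0.2240, 0.2072, 0.2432, 0.1530, 0.1725], E[r] = -0.3890, γ^t·E[r] = -0.065381, running G = -1.232729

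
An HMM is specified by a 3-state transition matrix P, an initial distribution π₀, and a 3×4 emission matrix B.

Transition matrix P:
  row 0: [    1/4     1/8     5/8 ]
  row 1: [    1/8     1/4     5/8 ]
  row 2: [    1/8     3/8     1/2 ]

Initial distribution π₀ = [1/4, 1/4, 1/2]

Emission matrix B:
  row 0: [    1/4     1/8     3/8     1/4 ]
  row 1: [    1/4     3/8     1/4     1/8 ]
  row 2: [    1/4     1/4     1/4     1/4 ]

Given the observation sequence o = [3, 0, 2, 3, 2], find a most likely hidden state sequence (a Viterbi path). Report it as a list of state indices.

path = [2, 2, 2, 2, 2]

t=0: δ = [6.250e-02, 3.125e-02, 1.250e-01]  (obs o_0=3)
t=1: δ = [3.906e-03, 1.172e-02, 1.562e-02]  ψ = [0, 2, 2]  (obs o_1=0)
t=2: δ = [7.324e-04, 1.465e-03, 1.953e-03]  ψ = [2, 2, 2]  (obs o_2=2)
t=3: δ = [6.104e-05, 9.155e-05, 2.441e-04]  ψ = [2, 2, 2]  (obs o_3=3)
t=4: δ = [1.144e-05, 2.289e-05, 3.052e-05]  ψ = [2, 2, 2]  (obs o_4=2)
backtrack: best end state = 2; path = [2, 2, 2, 2, 2]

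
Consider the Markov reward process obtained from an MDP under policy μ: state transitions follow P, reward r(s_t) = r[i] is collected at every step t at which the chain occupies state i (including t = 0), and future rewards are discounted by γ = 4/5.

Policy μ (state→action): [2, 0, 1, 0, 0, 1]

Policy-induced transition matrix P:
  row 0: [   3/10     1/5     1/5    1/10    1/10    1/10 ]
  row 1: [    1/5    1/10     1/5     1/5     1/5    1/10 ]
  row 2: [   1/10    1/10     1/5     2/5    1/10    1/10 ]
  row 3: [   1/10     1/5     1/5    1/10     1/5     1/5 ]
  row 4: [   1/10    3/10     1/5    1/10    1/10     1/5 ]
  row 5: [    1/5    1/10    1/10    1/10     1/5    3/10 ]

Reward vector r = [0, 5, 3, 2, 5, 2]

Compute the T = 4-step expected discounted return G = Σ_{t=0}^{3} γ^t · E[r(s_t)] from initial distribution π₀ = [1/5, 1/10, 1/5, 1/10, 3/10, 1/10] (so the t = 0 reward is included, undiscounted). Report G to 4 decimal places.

t=0: π = [0.2000, 0.1000, 0.2000, 0.1000, 0.3000, 0.1000], E[r] = 3.0000, γ^t·E[r] = 3.000000, running G = 3.000000
t=1: π = [0.1600, 0.1900, 0.1900, 0.1700, 0.1300, 0.1600], E[r] = 2.8300, γ^t·E[r] = 2.264000, running G = 5.264000
t=2: π = [0.1670, 0.1590, 0.1840, 0.1760, 0.1520, 0.1620], E[r] = 2.7830, γ^t·E[r] = 1.781120, running G = 7.045120
t=3: π = [0.1655, 0.1647, 0.1838, 0.1711, 0.1497, 0.1652], E[r] = 2.7960, γ^t·E[r] = 1.431552, running G = 8.476672

G = 8.4767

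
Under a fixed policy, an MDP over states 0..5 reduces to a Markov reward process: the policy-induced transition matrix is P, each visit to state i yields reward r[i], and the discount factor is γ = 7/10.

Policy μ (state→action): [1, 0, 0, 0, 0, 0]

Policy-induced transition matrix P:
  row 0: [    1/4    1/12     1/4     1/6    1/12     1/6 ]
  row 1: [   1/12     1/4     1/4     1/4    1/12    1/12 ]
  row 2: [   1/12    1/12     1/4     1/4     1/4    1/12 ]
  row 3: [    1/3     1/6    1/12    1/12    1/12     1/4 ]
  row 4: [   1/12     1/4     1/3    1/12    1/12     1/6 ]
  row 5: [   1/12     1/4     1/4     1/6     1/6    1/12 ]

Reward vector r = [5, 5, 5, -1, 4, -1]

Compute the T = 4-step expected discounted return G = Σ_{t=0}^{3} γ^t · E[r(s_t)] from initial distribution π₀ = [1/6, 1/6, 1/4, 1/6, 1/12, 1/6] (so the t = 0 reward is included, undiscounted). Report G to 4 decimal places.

G = 7.5080

t=0: π = [0.1667, 0.1667, 0.2500, 0.1667, 0.0833, 0.1667], E[r] = 2.9167, γ^t·E[r] = 2.916667, running G = 2.916667
t=1: π = [0.1528, 0.1667, 0.2292, 0.1806, 0.1389, 0.1319], E[r] = 2.9861, γ^t·E[r] = 2.090278, running G = 5.006944
t=2: π = [0.1539, 0.1713, 0.2315, 0.1730, 0.1325, 0.1377], E[r] = 3.0029, γ^t·E[r] = 1.471418, running G = 6.478362
t=3: π = [0.1522, 0.1713, 0.2322, 0.1748, 0.1334, 0.1360], E[r] = 3.0017, γ^t·E[r] = 1.029595, running G = 7.507958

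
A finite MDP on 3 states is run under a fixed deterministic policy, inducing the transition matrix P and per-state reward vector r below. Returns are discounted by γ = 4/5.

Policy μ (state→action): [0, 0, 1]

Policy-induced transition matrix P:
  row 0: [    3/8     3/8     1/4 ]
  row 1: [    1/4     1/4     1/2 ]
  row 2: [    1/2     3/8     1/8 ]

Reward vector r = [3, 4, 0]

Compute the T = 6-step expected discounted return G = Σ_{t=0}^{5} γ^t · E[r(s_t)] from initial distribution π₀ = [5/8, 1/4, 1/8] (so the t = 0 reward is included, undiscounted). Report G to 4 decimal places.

t=0: π = [0.6250, 0.2500, 0.1250], E[r] = 2.8750, γ^t·E[r] = 2.875000, running G = 2.875000
t=1: π = [0.3594, 0.3438, 0.2969], E[r] = 2.4531, γ^t·E[r] = 1.962500, running G = 4.837500
t=2: π = [0.3691, 0.3320, 0.2988], E[r] = 2.4355, γ^t·E[r] = 1.558750, running G = 6.396250
t=3: π = [0.3708, 0.3335, 0.2957], E[r] = 2.4465, γ^t·E[r] = 1.252625, running G = 7.648875
t=4: π = [0.3703, 0.3333, 0.2964], E[r] = 2.4441, γ^t·E[r] = 1.001088, running G = 8.649963
t=5: π = [0.3704, 0.3333, 0.2963], E[r] = 2.4445, γ^t·E[r] = 0.801016, running G = 9.450979

G = 9.4510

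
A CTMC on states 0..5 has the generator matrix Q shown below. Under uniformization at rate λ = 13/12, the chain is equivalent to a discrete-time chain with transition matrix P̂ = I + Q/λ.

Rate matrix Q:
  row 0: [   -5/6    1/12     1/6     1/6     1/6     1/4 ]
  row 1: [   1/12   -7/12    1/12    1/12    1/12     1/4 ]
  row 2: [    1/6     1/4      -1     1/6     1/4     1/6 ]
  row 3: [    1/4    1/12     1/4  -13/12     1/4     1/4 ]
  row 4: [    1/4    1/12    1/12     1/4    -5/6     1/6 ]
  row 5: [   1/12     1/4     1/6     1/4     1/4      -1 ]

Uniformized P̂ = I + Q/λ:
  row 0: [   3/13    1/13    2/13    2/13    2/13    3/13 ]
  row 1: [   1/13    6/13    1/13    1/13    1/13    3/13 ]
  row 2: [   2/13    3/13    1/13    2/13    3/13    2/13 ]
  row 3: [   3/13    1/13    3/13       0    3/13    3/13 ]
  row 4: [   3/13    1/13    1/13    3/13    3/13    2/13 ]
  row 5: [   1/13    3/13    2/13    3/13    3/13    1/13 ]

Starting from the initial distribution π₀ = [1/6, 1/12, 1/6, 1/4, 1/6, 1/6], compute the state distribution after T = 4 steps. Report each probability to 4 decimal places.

π = [0.1634, 0.1992, 0.1257, 0.1449, 0.1880, 0.1789]

t=0: π = [0.1667, 0.0833, 0.1667, 0.2500, 0.1667, 0.1667]
t=1: π = [0.1795, 0.1603, 0.1410, 0.1346, 0.2051, 0.1795]
t=2: π = [0.1677, 0.1879, 0.1252, 0.1504, 0.1923, 0.1765]
t=3: π = [0.1651, 0.1956, 0.1265, 0.1446, 0.1890, 0.1792]
t=4: π = [0.1634, 0.1992, 0.1257, 0.1449, 0.1880, 0.1789]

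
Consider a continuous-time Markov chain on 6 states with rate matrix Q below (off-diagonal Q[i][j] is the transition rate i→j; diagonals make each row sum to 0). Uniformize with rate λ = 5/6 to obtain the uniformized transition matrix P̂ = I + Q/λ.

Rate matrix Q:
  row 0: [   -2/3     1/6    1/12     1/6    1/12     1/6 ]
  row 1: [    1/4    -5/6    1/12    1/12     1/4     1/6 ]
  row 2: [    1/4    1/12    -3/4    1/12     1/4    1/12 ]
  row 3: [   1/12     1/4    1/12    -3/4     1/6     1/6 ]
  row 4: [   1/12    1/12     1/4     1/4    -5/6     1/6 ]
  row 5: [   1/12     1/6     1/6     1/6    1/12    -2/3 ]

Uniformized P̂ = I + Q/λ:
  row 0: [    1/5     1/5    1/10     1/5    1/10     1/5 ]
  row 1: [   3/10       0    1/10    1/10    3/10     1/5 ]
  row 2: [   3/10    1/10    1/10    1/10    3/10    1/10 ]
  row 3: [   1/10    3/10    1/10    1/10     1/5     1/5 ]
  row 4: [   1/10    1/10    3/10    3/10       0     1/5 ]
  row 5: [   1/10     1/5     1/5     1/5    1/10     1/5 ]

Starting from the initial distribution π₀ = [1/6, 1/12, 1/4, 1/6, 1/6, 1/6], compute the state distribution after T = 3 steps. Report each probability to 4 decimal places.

π = [0.1788, 0.1550, 0.1508, 0.1688, 0.1616, 0.1849]

t=0: π = [0.1667, 0.0833, 0.2500, 0.1667, 0.1667, 0.1667]
t=1: π = [0.1833, 0.1583, 0.1500, 0.1667, 0.1667, 0.1750]
t=2: π = [0.1800, 0.1533, 0.1508, 0.1692, 0.1617, 0.1850]
t=3: π = [0.1788, 0.1550, 0.1508, 0.1688, 0.1616, 0.1849]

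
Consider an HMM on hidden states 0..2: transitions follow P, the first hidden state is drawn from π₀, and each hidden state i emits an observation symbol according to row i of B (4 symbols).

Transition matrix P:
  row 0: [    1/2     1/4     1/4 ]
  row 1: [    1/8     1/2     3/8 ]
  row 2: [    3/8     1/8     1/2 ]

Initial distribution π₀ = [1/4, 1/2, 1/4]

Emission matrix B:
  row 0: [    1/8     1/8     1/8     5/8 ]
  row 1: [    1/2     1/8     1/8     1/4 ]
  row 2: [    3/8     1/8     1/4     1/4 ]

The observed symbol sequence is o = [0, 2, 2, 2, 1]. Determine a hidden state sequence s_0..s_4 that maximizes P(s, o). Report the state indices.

path = [1, 2, 2, 2, 2]

t=0: δ = [3.125e-02, 2.500e-01, 9.375e-02]  (obs o_0=0)
t=1: δ = [4.395e-03, 1.562e-02, 2.344e-02]  ψ = [2, 1, 1]  (obs o_1=2)
t=2: δ = [1.099e-03, 9.766e-04, 2.930e-03]  ψ = [2, 1, 2]  (obs o_2=2)
t=3: δ = [1.373e-04, 6.104e-05, 3.662e-04]  ψ = [2, 1, 2]  (obs o_3=2)
t=4: δ = [1.717e-05, 5.722e-06, 2.289e-05]  ψ = [2, 2, 2]  (obs o_4=1)
backtrack: best end state = 2; path = [1, 2, 2, 2, 2]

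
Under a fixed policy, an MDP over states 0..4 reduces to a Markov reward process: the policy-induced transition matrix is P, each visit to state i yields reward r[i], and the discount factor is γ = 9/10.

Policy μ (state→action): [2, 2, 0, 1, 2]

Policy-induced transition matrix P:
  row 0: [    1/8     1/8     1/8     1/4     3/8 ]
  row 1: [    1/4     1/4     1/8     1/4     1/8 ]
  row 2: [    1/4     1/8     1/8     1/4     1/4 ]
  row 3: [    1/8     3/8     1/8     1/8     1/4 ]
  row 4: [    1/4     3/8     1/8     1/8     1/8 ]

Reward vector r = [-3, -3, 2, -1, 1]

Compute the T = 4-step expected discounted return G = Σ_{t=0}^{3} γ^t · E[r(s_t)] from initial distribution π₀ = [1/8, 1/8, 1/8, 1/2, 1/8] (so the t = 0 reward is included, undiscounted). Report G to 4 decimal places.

G = -3.6029

t=0: π = [0.1250, 0.1250, 0.1250, 0.5000, 0.1250], E[r] = -0.8750, γ^t·E[r] = -0.875000, running G = -0.875000
t=1: π = [0.1719, 0.2969, 0.1250, 0.1719, 0.2344], E[r] = -1.0938, γ^t·E[r] = -0.984375, running G = -1.859375
t=2: π = [0.2070, 0.2637, 0.1250, 0.1992, 0.2051], E[r] = -1.1563, γ^t·E[r] = -0.936563, running G = -2.795938
t=3: π = [0.1992, 0.2590, 0.1250, 0.1995, 0.2173], E[r] = -1.1069, γ^t·E[r] = -0.806955, running G = -3.602892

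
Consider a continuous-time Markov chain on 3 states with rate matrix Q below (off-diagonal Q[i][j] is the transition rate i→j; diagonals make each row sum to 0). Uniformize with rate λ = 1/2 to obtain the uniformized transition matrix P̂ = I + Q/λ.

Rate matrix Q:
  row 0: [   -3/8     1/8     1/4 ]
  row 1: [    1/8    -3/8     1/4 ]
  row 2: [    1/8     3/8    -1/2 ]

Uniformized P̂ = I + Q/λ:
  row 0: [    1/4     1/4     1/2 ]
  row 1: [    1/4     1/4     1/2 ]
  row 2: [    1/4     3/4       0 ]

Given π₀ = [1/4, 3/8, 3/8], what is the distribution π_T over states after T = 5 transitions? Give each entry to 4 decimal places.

π = [0.2500, 0.4180, 0.3320]

t=0: π = [0.2500, 0.3750, 0.3750]
t=1: π = [0.2500, 0.4375, 0.3125]
t=2: π = [0.2500, 0.4063, 0.3438]
t=3: π = [0.2500, 0.4219, 0.3281]
t=4: π = [0.2500, 0.4141, 0.3359]
t=5: π = [0.2500, 0.4180, 0.3320]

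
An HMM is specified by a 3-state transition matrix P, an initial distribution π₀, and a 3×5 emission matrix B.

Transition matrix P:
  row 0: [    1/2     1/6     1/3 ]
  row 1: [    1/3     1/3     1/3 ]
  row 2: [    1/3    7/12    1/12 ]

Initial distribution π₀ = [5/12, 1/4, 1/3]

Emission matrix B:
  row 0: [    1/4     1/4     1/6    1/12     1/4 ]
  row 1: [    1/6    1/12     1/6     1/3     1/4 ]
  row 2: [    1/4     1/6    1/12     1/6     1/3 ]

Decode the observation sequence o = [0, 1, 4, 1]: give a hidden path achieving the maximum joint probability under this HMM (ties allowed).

t=0: δ = [1.042e-01, 4.167e-02, 8.333e-02]  (obs o_0=0)
t=1: δ = [1.302e-02, 4.051e-03, 5.787e-03]  ψ = [0, 2, 0]  (obs o_1=1)
t=2: δ = [1.628e-03, 8.439e-04, 1.447e-03]  ψ = [0, 2, 0]  (obs o_2=4)
t=3: δ = [2.035e-04, 7.033e-05, 9.042e-05]  ψ = [0, 2, 0]  (obs o_3=1)
backtrack: best end state = 0; path = [0, 0, 0, 0]

path = [0, 0, 0, 0]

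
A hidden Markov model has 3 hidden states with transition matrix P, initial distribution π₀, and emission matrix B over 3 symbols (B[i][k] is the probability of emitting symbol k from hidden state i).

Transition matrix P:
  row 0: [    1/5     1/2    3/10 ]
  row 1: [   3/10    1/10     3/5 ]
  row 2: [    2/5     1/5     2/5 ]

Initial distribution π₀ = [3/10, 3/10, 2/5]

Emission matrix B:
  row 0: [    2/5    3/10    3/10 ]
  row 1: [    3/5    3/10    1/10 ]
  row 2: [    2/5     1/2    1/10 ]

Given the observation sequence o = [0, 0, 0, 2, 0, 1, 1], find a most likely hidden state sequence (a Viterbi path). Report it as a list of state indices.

path = [0, 1, 2, 0, 1, 2, 2]

t=0: δ = [1.200e-01, 1.800e-01, 1.600e-01]  (obs o_0=0)
t=1: δ = [2.560e-02, 3.600e-02, 4.320e-02]  ψ = [2, 0, 1]  (obs o_1=0)
t=2: δ = [6.912e-03, 7.680e-03, 8.640e-03]  ψ = [2, 0, 1]  (obs o_2=0)
t=3: δ = [1.037e-03, 3.456e-04, 4.608e-04]  ψ = [2, 0, 1]  (obs o_3=2)
t=4: δ = [8.294e-05, 3.110e-04, 1.244e-04]  ψ = [0, 0, 0]  (obs o_4=0)
t=5: δ = [2.799e-05, 1.244e-05, 9.331e-05]  ψ = [1, 0, 1]  (obs o_5=1)
t=6: δ = [1.120e-05, 5.599e-06, 1.866e-05]  ψ = [2, 2, 2]  (obs o_6=1)
backtrack: best end state = 2; path = [0, 1, 2, 0, 1, 2, 2]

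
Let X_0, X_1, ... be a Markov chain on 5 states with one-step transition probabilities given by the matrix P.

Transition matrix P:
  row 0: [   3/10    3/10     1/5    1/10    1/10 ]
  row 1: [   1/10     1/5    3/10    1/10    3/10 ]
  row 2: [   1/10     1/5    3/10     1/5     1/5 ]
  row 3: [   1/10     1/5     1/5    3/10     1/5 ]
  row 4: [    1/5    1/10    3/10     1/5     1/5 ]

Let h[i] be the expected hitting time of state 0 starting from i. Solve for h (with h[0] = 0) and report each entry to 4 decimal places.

First-step conditioning: h[0] = 0; for i ≠ 0, h[i] = 1 + Σ_k P[i][k]·h[k].
  h[1] = 1 + 1/5·h[1] + 3/10·h[2] + 1/10·h[3] + 3/10·h[4]
  h[2] = 1 + 1/5·h[1] + 3/10·h[2] + 1/5·h[3] + 1/5·h[4]
  h[3] = 1 + 1/5·h[1] + 1/5·h[2] + 3/10·h[3] + 1/5·h[4]
  h[4] = 1 + 1/10·h[1] + 3/10·h[2] + 1/5·h[3] + 1/5·h[4]
Solving the 4×4 linear system over states ≠ 0 gives exactly h = [0, 1000/123, 1010/123, 1010/123, 910/123] (h[0] = 0 is the target).

h = [0.0000, 8.1301, 8.2114, 8.2114, 7.3984]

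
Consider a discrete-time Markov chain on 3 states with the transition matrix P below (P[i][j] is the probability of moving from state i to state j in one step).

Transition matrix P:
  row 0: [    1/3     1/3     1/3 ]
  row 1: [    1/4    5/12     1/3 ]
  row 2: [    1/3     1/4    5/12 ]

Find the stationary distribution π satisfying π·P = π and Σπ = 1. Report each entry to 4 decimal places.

π = [0.3058, 0.3306, 0.3636]

Balance equations π_j = Σ_i π_i·P[i][j]:
  π_0 = 1/3·π_0 + 1/4·π_1 + 1/3·π_2
  π_1 = 1/3·π_0 + 5/12·π_1 + 1/4·π_2
  normalize: π_0 + π_1 + π_2 = 1
Solving the linear system gives exactly π = [37/121, 40/121, 4/11].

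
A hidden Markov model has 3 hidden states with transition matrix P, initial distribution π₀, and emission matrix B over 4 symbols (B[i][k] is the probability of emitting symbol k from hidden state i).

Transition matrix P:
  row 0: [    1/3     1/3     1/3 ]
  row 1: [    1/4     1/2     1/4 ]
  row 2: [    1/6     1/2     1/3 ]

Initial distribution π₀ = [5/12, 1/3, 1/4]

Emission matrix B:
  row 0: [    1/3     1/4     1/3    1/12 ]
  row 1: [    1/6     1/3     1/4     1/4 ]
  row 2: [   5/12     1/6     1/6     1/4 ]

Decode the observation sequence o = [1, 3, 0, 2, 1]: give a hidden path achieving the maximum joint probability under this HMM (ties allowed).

path = [1, 1, 2, 1, 1]

t=0: δ = [1.042e-01, 1.111e-01, 4.167e-02]  (obs o_0=1)
t=1: δ = [2.894e-03, 1.389e-02, 8.681e-03]  ψ = [0, 1, 0]  (obs o_1=3)
t=2: δ = [1.157e-03, 1.157e-03, 1.447e-03]  ψ = [1, 1, 1]  (obs o_2=0)
t=3: δ = [1.286e-04, 1.808e-04, 8.038e-05]  ψ = [0, 2, 2]  (obs o_3=2)
t=4: δ = [1.130e-05, 3.014e-05, 7.535e-06]  ψ = [1, 1, 1]  (obs o_4=1)
backtrack: best end state = 1; path = [1, 1, 2, 1, 1]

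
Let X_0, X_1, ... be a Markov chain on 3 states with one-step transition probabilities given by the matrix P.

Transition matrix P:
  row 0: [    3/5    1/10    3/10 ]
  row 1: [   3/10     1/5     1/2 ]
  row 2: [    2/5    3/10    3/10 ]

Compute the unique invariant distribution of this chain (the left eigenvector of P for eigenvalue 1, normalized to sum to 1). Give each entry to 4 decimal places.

π = [0.4767, 0.1860, 0.3372]

Balance equations π_j = Σ_i π_i·P[i][j]:
  π_0 = 3/5·π_0 + 3/10·π_1 + 2/5·π_2
  π_1 = 1/10·π_0 + 1/5·π_1 + 3/10·π_2
  normalize: π_0 + π_1 + π_2 = 1
Solving the linear system gives exactly π = [41/86, 8/43, 29/86].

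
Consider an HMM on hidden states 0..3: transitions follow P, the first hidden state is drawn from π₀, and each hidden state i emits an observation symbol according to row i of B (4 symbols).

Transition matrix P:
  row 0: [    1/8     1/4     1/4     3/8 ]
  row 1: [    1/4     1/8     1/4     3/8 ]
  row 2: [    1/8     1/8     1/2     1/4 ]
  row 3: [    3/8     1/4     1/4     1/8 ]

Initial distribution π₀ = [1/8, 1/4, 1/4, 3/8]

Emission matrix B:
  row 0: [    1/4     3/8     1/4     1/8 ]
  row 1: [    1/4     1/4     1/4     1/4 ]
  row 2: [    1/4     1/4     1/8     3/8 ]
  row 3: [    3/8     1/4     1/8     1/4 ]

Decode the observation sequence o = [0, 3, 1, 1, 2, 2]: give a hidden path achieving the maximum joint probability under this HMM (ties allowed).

path = [3, 2, 2, 2, 2, 2]

t=0: δ = [3.125e-02, 6.250e-02, 6.250e-02, 1.406e-01]  (obs o_0=0)
t=1: δ = [6.592e-03, 8.789e-03, 1.318e-02, 5.859e-03]  ψ = [3, 3, 3, 1]  (obs o_1=3)
t=2: δ = [8.240e-04, 4.120e-04, 1.648e-03, 8.240e-04]  ψ = [1, 0, 2, 1]  (obs o_2=1)
t=3: δ = [1.159e-04, 5.150e-05, 2.060e-04, 1.030e-04]  ψ = [3, 0, 2, 2]  (obs o_3=1)
t=4: δ = [9.656e-06, 7.242e-06, 1.287e-05, 6.437e-06]  ψ = [3, 0, 2, 2]  (obs o_4=2)
t=5: δ = [6.035e-07, 6.035e-07, 8.047e-07, 4.526e-07]  ψ = [3, 0, 2, 0]  (obs o_5=2)
backtrack: best end state = 2; path = [3, 2, 2, 2, 2, 2]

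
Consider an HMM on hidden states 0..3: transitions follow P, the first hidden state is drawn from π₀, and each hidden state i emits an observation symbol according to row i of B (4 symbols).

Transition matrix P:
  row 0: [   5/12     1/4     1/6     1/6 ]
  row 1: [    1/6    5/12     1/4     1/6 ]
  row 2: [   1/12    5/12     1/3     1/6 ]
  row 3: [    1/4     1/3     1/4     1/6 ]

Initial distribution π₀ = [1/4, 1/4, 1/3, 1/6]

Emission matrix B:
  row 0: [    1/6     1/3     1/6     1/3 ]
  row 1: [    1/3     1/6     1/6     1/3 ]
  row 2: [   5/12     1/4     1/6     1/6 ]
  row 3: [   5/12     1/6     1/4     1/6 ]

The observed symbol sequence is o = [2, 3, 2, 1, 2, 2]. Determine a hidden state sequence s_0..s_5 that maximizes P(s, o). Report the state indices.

t=0: δ = [4.167e-02, 4.167e-02, 5.556e-02, 4.167e-02]  (obs o_0=2)
t=1: δ = [5.787e-03, 7.716e-03, 3.086e-03, 1.543e-03]  ψ = [0, 2, 2, 2]  (obs o_1=3)
t=2: δ = [4.019e-04, 5.358e-04, 3.215e-04, 3.215e-04]  ψ = [0, 1, 1, 1]  (obs o_2=2)
t=3: δ = [5.582e-05, 3.721e-05, 3.349e-05, 1.488e-05]  ψ = [0, 1, 1, 1]  (obs o_3=1)
t=4: δ = [3.876e-06, 2.584e-06, 1.861e-06, 2.326e-06]  ψ = [0, 1, 2, 0]  (obs o_4=2)
t=5: δ = [2.692e-07, 1.795e-07, 1.077e-07, 1.615e-07]  ψ = [0, 1, 0, 0]  (obs o_5=2)
backtrack: best end state = 0; path = [0, 0, 0, 0, 0, 0]

path = [0, 0, 0, 0, 0, 0]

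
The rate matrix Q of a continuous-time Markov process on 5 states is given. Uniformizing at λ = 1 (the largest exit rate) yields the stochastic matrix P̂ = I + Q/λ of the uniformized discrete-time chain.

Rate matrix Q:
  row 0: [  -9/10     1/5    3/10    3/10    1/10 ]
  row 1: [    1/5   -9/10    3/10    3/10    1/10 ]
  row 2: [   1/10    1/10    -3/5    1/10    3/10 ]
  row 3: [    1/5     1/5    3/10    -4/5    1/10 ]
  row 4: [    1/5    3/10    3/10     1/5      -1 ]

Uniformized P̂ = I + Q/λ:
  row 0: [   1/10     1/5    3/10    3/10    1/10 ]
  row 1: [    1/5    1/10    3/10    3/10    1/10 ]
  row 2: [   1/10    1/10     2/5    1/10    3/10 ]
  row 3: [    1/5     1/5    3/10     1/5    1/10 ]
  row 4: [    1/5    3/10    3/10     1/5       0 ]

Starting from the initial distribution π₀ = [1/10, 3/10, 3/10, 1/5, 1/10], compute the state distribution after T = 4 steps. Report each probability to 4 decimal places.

π = [0.1515, 0.1653, 0.3333, 0.1983, 0.1515]

t=0: π = [0.1000, 0.3000, 0.3000, 0.2000, 0.1000]
t=1: π = [0.1600, 0.1500, 0.3300, 0.2100, 0.1500]
t=2: π = [0.1510, 0.1670, 0.3330, 0.1980, 0.1510]
t=3: π = [0.1516, 0.1651, 0.3333, 0.1985, 0.1515]
t=4: π = [0.1515, 0.1653, 0.3333, 0.1983, 0.1515]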